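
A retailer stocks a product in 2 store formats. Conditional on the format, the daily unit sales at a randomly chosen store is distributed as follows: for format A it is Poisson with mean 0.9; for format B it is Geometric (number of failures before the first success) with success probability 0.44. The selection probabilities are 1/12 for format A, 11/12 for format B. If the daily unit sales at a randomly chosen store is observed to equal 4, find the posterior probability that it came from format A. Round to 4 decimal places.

0.0228

Likelihoods P(X=4 | ·): A: 0.0111146; B: 0.0432718.
Posterior ∝ prior × likelihood. Numerator for A: 0.0833333·0.0111146 = 0.000926217.
Normalizing constant: 0.0833333·0.0111146 + 0.916667·0.0432718 = 0.040592.
P(A | observation) = 0.000926217 / 0.040592 = 0.0228177.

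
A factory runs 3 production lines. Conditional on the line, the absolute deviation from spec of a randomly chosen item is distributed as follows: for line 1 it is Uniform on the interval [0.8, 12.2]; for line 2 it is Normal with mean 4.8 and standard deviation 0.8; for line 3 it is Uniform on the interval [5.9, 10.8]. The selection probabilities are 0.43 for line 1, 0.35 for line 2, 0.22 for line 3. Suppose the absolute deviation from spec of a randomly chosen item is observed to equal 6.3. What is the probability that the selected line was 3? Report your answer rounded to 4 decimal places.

0.3983

Likelihoods f(6.3 | ·): 1: 0.0877193; 2: 0.0859828; 3: 0.204082.
Posterior ∝ prior × likelihood. Numerator for 3: 0.22·0.204082 = 0.044898.
Normalizing constant: 0.43·0.0877193 + 0.35·0.0859828 + 0.22·0.204082 = 0.112711.
P(3 | observation) = 0.044898 / 0.112711 = 0.398345.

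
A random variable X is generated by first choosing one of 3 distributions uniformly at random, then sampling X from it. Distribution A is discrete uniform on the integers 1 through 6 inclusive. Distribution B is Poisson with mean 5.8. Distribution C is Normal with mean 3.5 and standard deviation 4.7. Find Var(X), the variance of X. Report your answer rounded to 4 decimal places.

11.4444

Per component, A: μ=3.5, E[X²]=15.1667; B: μ=5.8, E[X²]=39.44; C: μ=3.5, E[X²]=34.34.
E[X] = 0.333333·3.5 + 0.333333·5.8 + 0.333333·3.5 = 4.26667.
E[X²] = 0.333333·15.1667 + 0.333333·39.44 + 0.333333·34.34 = 29.6489.
Var(X) = E[X²] − (E[X])² = 29.6489 − 18.2044 = 11.4444.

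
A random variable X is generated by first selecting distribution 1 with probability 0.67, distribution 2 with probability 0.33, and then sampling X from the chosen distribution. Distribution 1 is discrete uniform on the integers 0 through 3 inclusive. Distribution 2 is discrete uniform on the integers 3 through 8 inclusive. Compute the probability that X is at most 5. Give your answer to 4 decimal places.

Conditional on each component, P(X ≤ 5): 1: 1; 2: 0.5.
By total probability, P(X ≤ 5) = 0.67·1 + 0.33·0.5 = 0.835.

0.8350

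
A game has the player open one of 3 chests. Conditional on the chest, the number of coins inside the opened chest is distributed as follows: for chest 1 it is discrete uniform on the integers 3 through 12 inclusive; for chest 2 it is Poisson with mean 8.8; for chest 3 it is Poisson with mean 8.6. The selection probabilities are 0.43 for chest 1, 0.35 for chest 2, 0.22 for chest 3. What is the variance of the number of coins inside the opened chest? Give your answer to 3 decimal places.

8.891

Per component, 1: μ=7.5, E[X²]=64.5; 2: μ=8.8, E[X²]=86.24; 3: μ=8.6, E[X²]=82.56.
E[X] = 0.43·7.5 + 0.35·8.8 + 0.22·8.6 = 8.197.
E[X²] = 0.43·64.5 + 0.35·86.24 + 0.22·82.56 = 76.0822.
Var(X) = E[X²] − (E[X])² = 76.0822 − 67.1908 = 8.89139.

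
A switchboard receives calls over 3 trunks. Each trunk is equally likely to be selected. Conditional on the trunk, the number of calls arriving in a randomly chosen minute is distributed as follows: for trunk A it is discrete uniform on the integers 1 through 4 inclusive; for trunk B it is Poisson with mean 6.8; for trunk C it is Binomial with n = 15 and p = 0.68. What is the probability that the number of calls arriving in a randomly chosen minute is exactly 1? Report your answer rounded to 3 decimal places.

0.086

Conditional on each trunk, P(X = 1): A: 0.25; B: 0.00757367; C: 1.2042e-06.
By total probability, P(X = 1) = 0.333333·0.25 + 0.333333·0.00757367 + 0.333333·1.2042e-06 = 0.0858583.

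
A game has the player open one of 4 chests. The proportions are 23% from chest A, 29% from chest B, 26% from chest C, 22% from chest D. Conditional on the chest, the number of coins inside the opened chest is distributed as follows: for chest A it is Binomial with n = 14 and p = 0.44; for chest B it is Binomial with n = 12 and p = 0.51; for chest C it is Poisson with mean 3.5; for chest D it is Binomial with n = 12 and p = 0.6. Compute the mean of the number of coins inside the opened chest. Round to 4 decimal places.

5.6856

Component means — A: 6.16; B: 6.12; C: 3.5; D: 7.2.
E[X] = 0.23·6.16 + 0.29·6.12 + 0.26·3.5 + 0.22·7.2 = 5.6856.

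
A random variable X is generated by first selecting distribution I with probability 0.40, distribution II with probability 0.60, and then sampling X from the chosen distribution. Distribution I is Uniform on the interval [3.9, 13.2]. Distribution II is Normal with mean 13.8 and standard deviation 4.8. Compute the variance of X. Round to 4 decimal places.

23.3220

Per component, I: μ=8.55, E[X²]=80.31; II: μ=13.8, E[X²]=213.48.
E[X] = 0.4·8.55 + 0.6·13.8 = 11.7.
E[X²] = 0.4·80.31 + 0.6·213.48 = 160.212.
Var(X) = E[X²] − (E[X])² = 160.212 − 136.89 = 23.322.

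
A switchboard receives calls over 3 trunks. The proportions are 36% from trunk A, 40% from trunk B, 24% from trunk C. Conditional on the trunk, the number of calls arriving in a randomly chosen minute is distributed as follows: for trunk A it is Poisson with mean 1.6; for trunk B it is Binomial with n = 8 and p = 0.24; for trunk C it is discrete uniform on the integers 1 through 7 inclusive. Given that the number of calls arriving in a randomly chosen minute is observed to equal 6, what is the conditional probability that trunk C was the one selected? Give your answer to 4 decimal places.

Likelihoods P(X=6 | ·): A: 0.00470453; B: 0.00309067; C: 0.142857.
Posterior ∝ prior × likelihood. Numerator for C: 0.24·0.142857 = 0.0342857.
Normalizing constant: 0.36·0.00470453 + 0.4·0.00309067 + 0.24·0.142857 = 0.0372156.
P(C | observation) = 0.0342857 / 0.0372156 = 0.921272.

0.9213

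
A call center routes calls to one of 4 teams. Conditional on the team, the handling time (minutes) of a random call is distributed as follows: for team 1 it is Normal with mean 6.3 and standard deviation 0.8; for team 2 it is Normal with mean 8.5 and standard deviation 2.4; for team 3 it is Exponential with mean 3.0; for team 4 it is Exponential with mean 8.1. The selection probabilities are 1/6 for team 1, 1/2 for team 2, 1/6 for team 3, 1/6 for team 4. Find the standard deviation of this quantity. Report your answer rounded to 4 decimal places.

4.4130

Per component, 1: μ=6.3, E[X²]=40.33; 2: μ=8.5, E[X²]=78.01; 3: μ=3, E[X²]=18; 4: μ=8.1, E[X²]=131.22.
E[X] = 0.166667·6.3 + 0.5·8.5 + 0.166667·3 + 0.166667·8.1 = 7.15.
E[X²] = 0.166667·40.33 + 0.5·78.01 + 0.166667·18 + 0.166667·131.22 = 70.5967.
Var(X) = E[X²] − (E[X])² = 70.5967 − 51.1225 = 19.4742.
SD(X) = √19.4742 = 4.41295.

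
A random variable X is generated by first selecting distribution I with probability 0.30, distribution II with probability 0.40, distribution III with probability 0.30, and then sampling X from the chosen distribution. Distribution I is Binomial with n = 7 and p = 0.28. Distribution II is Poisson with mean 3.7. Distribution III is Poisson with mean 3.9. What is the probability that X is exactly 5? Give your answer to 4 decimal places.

Conditional on each component, P(X = 5): I: 0.0187359; II: 0.142869; III: 0.152193.
By total probability, P(X = 5) = 0.3·0.0187359 + 0.4·0.142869 + 0.3·0.152193 = 0.108426.

0.1084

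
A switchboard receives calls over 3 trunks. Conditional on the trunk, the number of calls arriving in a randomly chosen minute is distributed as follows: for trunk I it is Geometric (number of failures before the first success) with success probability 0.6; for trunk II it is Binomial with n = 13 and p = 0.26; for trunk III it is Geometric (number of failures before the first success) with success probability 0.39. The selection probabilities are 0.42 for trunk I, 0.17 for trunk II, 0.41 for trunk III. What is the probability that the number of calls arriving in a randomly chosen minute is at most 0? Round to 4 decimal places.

0.4153

Conditional on each trunk, P(X ≤ 0): I: 0.6; II: 0.0199532; III: 0.39.
By total probability, P(X ≤ 0) = 0.42·0.6 + 0.17·0.0199532 + 0.41·0.39 = 0.415292.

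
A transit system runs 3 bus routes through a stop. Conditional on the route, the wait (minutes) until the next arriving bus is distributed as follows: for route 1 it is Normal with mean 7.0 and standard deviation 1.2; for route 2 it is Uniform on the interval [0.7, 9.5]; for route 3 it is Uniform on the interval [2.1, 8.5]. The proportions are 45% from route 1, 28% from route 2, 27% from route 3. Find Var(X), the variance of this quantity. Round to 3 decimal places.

4.186

Per component, 1: μ=7, E[X²]=50.44; 2: μ=5.1, E[X²]=32.4633; 3: μ=5.3, E[X²]=31.5033.
E[X] = 0.45·7 + 0.28·5.1 + 0.27·5.3 = 6.009.
E[X²] = 0.45·50.44 + 0.28·32.4633 + 0.27·31.5033 = 40.2936.
Var(X) = E[X²] − (E[X])² = 40.2936 − 36.1081 = 4.18555.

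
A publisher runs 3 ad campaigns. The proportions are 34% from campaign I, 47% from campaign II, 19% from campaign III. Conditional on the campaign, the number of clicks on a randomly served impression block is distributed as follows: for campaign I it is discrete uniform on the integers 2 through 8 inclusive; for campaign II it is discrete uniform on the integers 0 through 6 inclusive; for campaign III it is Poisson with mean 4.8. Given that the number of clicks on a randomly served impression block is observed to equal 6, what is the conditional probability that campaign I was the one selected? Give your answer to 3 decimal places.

0.341

Likelihoods P(X=6 | ·): I: 0.142857; II: 0.142857; III: 0.139798.
Posterior ∝ prior × likelihood. Numerator for I: 0.34·0.142857 = 0.0485714.
Normalizing constant: 0.34·0.142857 + 0.47·0.142857 + 0.19·0.139798 = 0.142276.
P(I | observation) = 0.0485714 / 0.142276 = 0.341389.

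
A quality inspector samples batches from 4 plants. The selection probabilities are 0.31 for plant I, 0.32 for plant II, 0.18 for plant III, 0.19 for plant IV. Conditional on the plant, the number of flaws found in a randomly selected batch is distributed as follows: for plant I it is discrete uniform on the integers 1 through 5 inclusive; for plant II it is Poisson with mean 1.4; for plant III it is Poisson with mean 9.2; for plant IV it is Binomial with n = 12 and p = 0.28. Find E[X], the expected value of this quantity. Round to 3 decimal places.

3.672

Component means — I: 3; II: 1.4; III: 9.2; IV: 3.36.
E[X] = 0.31·3 + 0.32·1.4 + 0.18·9.2 + 0.19·3.36 = 3.6724.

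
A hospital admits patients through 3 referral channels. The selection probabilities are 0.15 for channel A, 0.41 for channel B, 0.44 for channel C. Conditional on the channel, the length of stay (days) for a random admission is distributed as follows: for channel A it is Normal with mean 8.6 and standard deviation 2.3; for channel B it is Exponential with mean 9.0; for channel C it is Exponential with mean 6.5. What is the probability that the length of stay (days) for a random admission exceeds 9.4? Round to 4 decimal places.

Conditional on each channel, P(X > 9.4): A: 0.363985; B: 0.351887; C: 0.235474.
By total probability, P(X > 9.4) = 0.15·0.363985 + 0.41·0.351887 + 0.44·0.235474 = 0.30248.

0.3025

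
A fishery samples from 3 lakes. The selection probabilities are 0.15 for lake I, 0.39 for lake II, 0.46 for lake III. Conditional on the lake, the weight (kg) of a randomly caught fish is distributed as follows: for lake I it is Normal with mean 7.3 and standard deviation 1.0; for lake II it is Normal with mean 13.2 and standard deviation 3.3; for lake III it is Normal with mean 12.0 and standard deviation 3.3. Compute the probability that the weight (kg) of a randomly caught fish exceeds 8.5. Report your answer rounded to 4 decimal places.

Conditional on each lake, P(X > 8.5): I: 0.11507; II: 0.922812; III: 0.855566.
By total probability, P(X > 8.5) = 0.15·0.11507 + 0.39·0.922812 + 0.46·0.855566 = 0.770717.

0.7707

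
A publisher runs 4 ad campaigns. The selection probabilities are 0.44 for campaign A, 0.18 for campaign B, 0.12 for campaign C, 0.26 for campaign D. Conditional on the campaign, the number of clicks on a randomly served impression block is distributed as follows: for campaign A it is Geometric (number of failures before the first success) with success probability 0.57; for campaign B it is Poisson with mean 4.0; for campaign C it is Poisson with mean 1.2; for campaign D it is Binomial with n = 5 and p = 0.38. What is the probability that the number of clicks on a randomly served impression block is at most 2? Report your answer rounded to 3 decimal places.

0.740

Conditional on each campaign, P(X ≤ 2): A: 0.920493; B: 0.238103; C: 0.879487; D: 0.716509.
By total probability, P(X ≤ 2) = 0.44·0.920493 + 0.18·0.238103 + 0.12·0.879487 + 0.26·0.716509 = 0.739706.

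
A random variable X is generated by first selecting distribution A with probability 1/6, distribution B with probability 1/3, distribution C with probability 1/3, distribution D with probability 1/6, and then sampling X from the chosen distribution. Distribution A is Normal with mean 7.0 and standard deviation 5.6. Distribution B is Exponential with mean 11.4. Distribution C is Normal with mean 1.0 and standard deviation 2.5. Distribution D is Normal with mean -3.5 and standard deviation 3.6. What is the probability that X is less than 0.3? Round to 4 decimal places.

0.3003

Conditional on each component, P(X < 0.3): A: 0.115765; B: 0.0259725; C: 0.389739; D: 0.854414.
By total probability, P(X < 0.3) = 0.166667·0.115765 + 0.333333·0.0259725 + 0.333333·0.389739 + 0.166667·0.854414 = 0.300267.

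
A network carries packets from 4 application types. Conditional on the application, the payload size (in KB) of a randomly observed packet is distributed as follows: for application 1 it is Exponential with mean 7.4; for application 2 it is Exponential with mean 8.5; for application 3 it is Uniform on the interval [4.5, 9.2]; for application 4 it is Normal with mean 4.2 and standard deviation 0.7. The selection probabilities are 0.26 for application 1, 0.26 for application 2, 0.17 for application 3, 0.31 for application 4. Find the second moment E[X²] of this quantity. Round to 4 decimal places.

79.9553

For each component E[X²] = Var + (mean)², giving 1: 109.52; 2: 144.5; 3: 48.7633; 4: 18.13.
Overall E[X²] = 0.26·109.52 + 0.26·144.5 + 0.17·48.7633 + 0.31·18.13 = 79.9553.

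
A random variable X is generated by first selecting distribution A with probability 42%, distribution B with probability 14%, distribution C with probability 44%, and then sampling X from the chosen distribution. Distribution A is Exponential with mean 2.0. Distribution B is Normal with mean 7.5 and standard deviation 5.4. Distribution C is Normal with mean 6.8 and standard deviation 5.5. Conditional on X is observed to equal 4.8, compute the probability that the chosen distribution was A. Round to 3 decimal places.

Likelihoods f(4.8 | ·): A: 0.045359; B: 0.0651973; C: 0.0678944.
Posterior ∝ prior × likelihood. Numerator for A: 0.42·0.045359 = 0.0190508.
Normalizing constant: 0.42·0.045359 + 0.14·0.0651973 + 0.44·0.0678944 = 0.0580519.
P(A | observation) = 0.0190508 / 0.0580519 = 0.328168.

0.328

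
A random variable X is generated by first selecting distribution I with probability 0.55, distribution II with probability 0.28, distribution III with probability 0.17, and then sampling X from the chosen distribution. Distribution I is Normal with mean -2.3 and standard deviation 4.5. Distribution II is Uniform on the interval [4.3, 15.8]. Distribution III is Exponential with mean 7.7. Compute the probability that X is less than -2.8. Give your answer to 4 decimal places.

Conditional on each component, P(X < -2.8): I: 0.455764; II: 0; III: 0.
By total probability, P(X < -2.8) = 0.55·0.455764 + 0.28·0 + 0.17·0 = 0.25067.

0.2507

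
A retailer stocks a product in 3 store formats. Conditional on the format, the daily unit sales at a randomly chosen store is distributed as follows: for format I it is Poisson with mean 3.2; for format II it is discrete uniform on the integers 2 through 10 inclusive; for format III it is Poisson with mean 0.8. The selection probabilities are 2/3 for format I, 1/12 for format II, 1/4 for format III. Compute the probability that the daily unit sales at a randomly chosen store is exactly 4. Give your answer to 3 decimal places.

Conditional on each format, P(X = 4): I: 0.178093; II: 0.111111; III: 0.00766855.
By total probability, P(X = 4) = 0.666667·0.178093 + 0.0833333·0.111111 + 0.25·0.00766855 = 0.129905.

0.130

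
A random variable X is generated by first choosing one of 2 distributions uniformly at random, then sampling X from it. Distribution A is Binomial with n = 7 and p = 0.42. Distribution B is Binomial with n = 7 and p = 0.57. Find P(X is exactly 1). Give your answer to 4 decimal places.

0.0686

Conditional on each component, P(X = 1): A: 0.111922; B: 0.0252222.
By total probability, P(X = 1) = 0.5·0.111922 + 0.5·0.0252222 = 0.0685721.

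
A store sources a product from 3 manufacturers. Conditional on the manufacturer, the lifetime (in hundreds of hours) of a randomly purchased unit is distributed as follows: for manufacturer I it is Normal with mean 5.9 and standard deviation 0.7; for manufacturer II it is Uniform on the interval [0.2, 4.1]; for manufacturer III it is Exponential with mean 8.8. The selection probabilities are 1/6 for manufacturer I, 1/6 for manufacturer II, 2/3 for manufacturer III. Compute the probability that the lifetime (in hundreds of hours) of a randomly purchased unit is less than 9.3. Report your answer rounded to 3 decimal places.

Conditional on each manufacturer, P(X < 9.3): I: 0.999999; II: 1; III: 0.65244.
By total probability, P(X < 9.3) = 0.166667·0.999999 + 0.166667·1 + 0.666667·0.65244 = 0.768293.

0.768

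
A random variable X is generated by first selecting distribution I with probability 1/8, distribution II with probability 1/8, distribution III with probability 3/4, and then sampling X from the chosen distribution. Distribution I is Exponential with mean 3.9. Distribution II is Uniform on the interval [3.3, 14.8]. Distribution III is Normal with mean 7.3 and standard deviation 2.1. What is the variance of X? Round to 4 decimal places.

8.3716

Per component, I: μ=3.9, E[X²]=30.42; II: μ=9.05, E[X²]=92.9233; III: μ=7.3, E[X²]=57.7.
E[X] = 0.125·3.9 + 0.125·9.05 + 0.75·7.3 = 7.09375.
E[X²] = 0.125·30.42 + 0.125·92.9233 + 0.75·57.7 = 58.6929.
Var(X) = E[X²] − (E[X])² = 58.6929 − 50.3213 = 8.37163.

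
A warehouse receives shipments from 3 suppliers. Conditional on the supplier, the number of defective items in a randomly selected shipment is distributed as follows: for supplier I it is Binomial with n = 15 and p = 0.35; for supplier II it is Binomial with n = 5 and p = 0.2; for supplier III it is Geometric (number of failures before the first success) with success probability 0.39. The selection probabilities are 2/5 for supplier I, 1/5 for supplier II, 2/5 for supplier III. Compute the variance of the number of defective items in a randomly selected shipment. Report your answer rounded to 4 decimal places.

6.7734

Per component, I: μ=5.25, E[X²]=30.975; II: μ=1, E[X²]=1.8; III: μ=1.5641, E[X²]=6.45694.
E[X] = 0.4·5.25 + 0.2·1 + 0.4·1.5641 = 2.92564.
E[X²] = 0.4·30.975 + 0.2·1.8 + 0.4·6.45694 = 15.3328.
Var(X) = E[X²] − (E[X])² = 15.3328 − 8.55938 = 6.7734.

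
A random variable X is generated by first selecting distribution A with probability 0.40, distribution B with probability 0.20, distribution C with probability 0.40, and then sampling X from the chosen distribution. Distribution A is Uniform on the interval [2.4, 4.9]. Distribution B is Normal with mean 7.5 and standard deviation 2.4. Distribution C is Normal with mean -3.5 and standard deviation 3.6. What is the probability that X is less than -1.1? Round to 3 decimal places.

0.299

Conditional on each component, P(X < -1.1): A: 0; B: 0.000169619; C: 0.747507.
By total probability, P(X < -1.1) = 0.4·0 + 0.2·0.000169619 + 0.4·0.747507 = 0.299037.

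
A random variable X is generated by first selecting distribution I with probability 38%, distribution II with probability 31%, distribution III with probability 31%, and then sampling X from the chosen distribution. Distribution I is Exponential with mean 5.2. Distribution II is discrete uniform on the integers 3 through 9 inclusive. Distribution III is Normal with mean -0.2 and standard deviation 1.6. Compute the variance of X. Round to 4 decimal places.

19.5133

Per component, I: μ=5.2, E[X²]=54.08; II: μ=6, E[X²]=40; III: μ=-0.2, E[X²]=2.6.
E[X] = 0.38·5.2 + 0.31·6 + 0.31·-0.2 = 3.774.
E[X²] = 0.38·54.08 + 0.31·40 + 0.31·2.6 = 33.7564.
Var(X) = E[X²] − (E[X])² = 33.7564 − 14.2431 = 19.5133.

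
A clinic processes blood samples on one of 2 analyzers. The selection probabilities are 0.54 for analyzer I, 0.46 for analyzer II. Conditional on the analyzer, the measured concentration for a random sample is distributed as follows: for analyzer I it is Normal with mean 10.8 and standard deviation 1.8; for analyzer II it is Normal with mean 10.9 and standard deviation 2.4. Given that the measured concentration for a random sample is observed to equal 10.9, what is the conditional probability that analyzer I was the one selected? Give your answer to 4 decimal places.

Likelihoods f(10.9 | ·): I: 0.221293; II: 0.166226.
Posterior ∝ prior × likelihood. Numerator for I: 0.54·0.221293 = 0.119498.
Normalizing constant: 0.54·0.221293 + 0.46·0.166226 = 0.195962.
P(I | observation) = 0.119498 / 0.195962 = 0.609802.

0.6098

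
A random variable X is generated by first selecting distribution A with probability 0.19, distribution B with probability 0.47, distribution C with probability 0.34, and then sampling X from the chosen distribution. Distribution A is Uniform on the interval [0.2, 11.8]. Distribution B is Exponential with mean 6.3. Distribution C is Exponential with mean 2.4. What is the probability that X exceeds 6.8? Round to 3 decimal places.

0.262

Conditional on each component, P(X > 6.8): A: 0.431034; B: 0.339811; C: 0.0588165.
By total probability, P(X > 6.8) = 0.19·0.431034 + 0.47·0.339811 + 0.34·0.0588165 = 0.261605.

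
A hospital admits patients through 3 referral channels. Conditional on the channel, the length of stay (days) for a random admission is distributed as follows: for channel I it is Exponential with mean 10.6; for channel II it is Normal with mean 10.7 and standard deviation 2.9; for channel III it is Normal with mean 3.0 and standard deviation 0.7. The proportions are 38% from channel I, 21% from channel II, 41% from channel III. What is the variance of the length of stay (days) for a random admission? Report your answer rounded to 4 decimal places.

Per component, I: μ=10.6, E[X²]=224.72; II: μ=10.7, E[X²]=122.9; III: μ=3, E[X²]=9.49.
E[X] = 0.38·10.6 + 0.21·10.7 + 0.41·3 = 7.505.
E[X²] = 0.38·224.72 + 0.21·122.9 + 0.41·9.49 = 115.094.
Var(X) = E[X²] − (E[X])² = 115.094 − 56.325 = 58.7685.

58.7685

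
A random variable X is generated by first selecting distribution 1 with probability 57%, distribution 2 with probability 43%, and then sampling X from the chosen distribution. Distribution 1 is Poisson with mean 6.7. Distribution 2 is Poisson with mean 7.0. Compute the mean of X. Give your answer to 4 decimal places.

6.8290

Component means — 1: 6.7; 2: 7.
E[X] = 0.57·6.7 + 0.43·7 = 6.829.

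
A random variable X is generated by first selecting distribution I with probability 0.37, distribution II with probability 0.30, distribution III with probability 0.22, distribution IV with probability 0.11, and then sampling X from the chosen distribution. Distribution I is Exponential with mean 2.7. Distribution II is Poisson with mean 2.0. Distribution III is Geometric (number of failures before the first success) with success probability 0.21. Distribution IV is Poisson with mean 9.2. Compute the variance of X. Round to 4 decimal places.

Per component, I: μ=2.7, E[X²]=14.58; II: μ=2, E[X²]=6; III: μ=3.7619, E[X²]=32.0658; IV: μ=9.2, E[X²]=93.84.
E[X] = 0.37·2.7 + 0.3·2 + 0.22·3.7619 + 0.11·9.2 = 3.43862.
E[X²] = 0.37·14.58 + 0.3·6 + 0.22·32.0658 + 0.11·93.84 = 24.5715.
Var(X) = E[X²] − (E[X])² = 24.5715 − 11.8241 = 12.7474.

12.7474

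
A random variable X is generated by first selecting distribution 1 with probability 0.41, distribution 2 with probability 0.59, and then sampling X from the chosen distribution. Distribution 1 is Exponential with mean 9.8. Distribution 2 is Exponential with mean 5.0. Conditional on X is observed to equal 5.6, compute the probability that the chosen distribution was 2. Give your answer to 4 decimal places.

0.6197

Likelihoods f(5.6 | ·): 1: 0.0576243; 2: 0.065256.
Posterior ∝ prior × likelihood. Numerator for 2: 0.59·0.065256 = 0.038501.
Normalizing constant: 0.41·0.0576243 + 0.59·0.065256 = 0.062127.
P(2 | observation) = 0.038501 / 0.062127 = 0.619715.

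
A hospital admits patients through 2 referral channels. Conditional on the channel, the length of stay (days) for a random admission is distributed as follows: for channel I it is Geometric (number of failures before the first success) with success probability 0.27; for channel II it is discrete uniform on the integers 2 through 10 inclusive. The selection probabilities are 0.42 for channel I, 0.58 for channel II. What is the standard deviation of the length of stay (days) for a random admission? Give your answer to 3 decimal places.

Per component, I: μ=2.7037, E[X²]=17.3237; II: μ=6, E[X²]=42.6667.
E[X] = 0.42·2.7037 + 0.58·6 = 4.61556.
E[X²] = 0.42·17.3237 + 0.58·42.6667 = 32.0226.
Var(X) = E[X²] − (E[X])² = 32.0226 − 21.3034 = 10.7193.
SD(X) = √10.7193 = 3.27403.

3.274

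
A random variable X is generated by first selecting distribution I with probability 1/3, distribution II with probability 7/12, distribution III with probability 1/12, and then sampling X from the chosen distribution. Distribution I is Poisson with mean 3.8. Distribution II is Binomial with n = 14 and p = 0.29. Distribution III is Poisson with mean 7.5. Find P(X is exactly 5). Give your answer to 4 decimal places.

0.1682

Conditional on each component, P(X = 5): I: 0.147713; II: 0.188269; III: 0.109375.
By total probability, P(X = 5) = 0.333333·0.147713 + 0.583333·0.188269 + 0.0833333·0.109375 = 0.168176.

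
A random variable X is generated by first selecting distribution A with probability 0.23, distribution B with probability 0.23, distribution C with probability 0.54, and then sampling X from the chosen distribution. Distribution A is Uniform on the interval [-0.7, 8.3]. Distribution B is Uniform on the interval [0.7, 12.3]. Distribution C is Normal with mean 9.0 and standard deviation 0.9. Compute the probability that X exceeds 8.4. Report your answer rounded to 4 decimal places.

Conditional on each component, P(X > 8.4): A: 0; B: 0.336207; C: 0.747507.
By total probability, P(X > 8.4) = 0.23·0 + 0.23·0.336207 + 0.54·0.747507 = 0.480982.

0.4810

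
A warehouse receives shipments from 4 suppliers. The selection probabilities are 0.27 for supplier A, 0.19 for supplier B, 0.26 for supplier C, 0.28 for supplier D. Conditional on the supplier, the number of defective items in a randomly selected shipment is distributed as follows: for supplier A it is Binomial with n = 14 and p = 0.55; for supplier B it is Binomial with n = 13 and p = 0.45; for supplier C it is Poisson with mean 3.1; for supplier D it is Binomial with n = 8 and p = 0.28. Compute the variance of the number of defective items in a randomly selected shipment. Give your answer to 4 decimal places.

Per component, A: μ=7.7, E[X²]=62.755; B: μ=5.85, E[X²]=37.44; C: μ=3.1, E[X²]=12.71; D: μ=2.24, E[X²]=6.6304.
E[X] = 0.27·7.7 + 0.19·5.85 + 0.26·3.1 + 0.28·2.24 = 4.6237.
E[X²] = 0.27·62.755 + 0.19·37.44 + 0.26·12.71 + 0.28·6.6304 = 29.2186.
Var(X) = E[X²] − (E[X])² = 29.2186 − 21.3786 = 7.83996.

7.8400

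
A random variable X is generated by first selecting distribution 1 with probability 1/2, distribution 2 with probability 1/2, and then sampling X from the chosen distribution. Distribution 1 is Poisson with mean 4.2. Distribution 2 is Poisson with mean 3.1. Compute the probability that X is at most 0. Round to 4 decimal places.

Conditional on each component, P(X ≤ 0): 1: 0.0149956; 2: 0.0450492.
By total probability, P(X ≤ 0) = 0.5·0.0149956 + 0.5·0.0450492 = 0.0300224.

0.0300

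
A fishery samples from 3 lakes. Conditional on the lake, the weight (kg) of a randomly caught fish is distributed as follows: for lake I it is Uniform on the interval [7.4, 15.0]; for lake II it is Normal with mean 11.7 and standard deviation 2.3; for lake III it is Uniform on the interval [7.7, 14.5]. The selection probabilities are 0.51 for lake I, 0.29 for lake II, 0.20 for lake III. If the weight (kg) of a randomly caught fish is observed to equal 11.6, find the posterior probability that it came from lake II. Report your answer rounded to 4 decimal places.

0.3424

Likelihoods f(11.6 | ·): I: 0.131579; II: 0.173289; III: 0.147059.
Posterior ∝ prior × likelihood. Numerator for II: 0.29·0.173289 = 0.0502539.
Normalizing constant: 0.51·0.131579 + 0.29·0.173289 + 0.2·0.147059 = 0.146771.
P(II | observation) = 0.0502539 / 0.146771 = 0.342397.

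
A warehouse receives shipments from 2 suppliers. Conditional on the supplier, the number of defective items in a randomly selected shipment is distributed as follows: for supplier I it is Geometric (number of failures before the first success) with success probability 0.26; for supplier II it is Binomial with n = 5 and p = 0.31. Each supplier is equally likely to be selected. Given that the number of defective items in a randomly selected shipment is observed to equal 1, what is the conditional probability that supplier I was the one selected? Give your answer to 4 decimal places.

Likelihoods P(X=1 | ·): I: 0.1924; II: 0.35134.
Posterior ∝ prior × likelihood. Numerator for I: 0.5·0.1924 = 0.0962.
Normalizing constant: 0.5·0.1924 + 0.5·0.35134 = 0.27187.
P(I | observation) = 0.0962 / 0.27187 = 0.353845.

0.3538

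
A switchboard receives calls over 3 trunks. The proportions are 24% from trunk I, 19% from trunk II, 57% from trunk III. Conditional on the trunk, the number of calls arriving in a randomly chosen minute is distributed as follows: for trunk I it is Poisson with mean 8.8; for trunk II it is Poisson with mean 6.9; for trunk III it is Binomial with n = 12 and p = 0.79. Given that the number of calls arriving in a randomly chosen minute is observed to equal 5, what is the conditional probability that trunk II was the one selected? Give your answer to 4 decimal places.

Likelihoods P(X=5 | ·): I: 0.0662889; II: 0.131351; III: 0.0043893.
Posterior ∝ prior × likelihood. Numerator for II: 0.19·0.131351 = 0.0249566.
Normalizing constant: 0.24·0.0662889 + 0.19·0.131351 + 0.57·0.0043893 = 0.0433679.
P(II | observation) = 0.0249566 / 0.0433679 = 0.575464.

0.5755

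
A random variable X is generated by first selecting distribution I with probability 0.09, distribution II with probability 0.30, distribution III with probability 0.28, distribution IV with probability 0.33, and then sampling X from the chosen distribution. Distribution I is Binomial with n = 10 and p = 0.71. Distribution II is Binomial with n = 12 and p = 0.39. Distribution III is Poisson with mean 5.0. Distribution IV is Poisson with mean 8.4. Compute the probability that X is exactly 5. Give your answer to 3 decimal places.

0.151

Conditional on each component, P(X = 5): I: 0.0932572; II: 0.224573; III: 0.175467; IV: 0.0783685.
By total probability, P(X = 5) = 0.09·0.0932572 + 0.3·0.224573 + 0.28·0.175467 + 0.33·0.0783685 = 0.150757.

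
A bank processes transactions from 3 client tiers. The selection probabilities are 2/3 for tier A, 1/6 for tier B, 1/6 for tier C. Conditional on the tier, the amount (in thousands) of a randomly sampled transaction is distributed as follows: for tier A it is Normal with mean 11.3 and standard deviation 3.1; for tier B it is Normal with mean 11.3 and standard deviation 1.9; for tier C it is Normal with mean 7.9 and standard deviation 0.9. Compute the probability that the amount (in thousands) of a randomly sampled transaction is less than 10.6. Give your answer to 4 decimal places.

Conditional on each tier, P(X < 10.6): A: 0.410676; B: 0.35628; C: 0.99865.
By total probability, P(X < 10.6) = 0.666667·0.410676 + 0.166667·0.35628 + 0.166667·0.99865 = 0.499606.

0.4996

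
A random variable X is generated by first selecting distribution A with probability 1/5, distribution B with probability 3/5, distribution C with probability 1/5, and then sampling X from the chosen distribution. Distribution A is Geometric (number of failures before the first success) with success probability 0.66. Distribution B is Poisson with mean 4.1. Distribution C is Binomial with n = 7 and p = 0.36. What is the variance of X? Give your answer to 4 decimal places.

Per component, A: μ=0.515152, E[X²]=1.04591; B: μ=4.1, E[X²]=20.91; C: μ=2.52, E[X²]=7.9632.
E[X] = 0.2·0.515152 + 0.6·4.1 + 0.2·2.52 = 3.06703.
E[X²] = 0.2·1.04591 + 0.6·20.91 + 0.2·7.9632 = 14.3478.
Var(X) = E[X²] − (E[X])² = 14.3478 − 9.40667 = 4.94115.

4.9411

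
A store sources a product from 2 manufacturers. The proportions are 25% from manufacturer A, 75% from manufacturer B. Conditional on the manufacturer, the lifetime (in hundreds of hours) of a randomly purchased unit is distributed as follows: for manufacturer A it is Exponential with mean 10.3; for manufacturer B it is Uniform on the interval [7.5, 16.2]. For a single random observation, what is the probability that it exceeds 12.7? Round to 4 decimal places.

0.3746

Conditional on each manufacturer, P(X > 12.7): A: 0.291414; B: 0.402299.
By total probability, P(X > 12.7) = 0.25·0.291414 + 0.75·0.402299 = 0.374578.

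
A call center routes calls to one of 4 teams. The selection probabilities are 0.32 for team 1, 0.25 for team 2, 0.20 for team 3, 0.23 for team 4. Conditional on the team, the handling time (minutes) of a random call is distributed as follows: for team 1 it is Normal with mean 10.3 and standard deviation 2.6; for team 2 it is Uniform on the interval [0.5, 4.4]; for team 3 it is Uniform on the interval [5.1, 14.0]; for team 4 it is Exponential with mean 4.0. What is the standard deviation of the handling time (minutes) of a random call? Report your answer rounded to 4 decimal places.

Per component, 1: μ=10.3, E[X²]=112.85; 2: μ=2.45, E[X²]=7.27; 3: μ=9.55, E[X²]=97.8033; 4: μ=4, E[X²]=32.
E[X] = 0.32·10.3 + 0.25·2.45 + 0.2·9.55 + 0.23·4 = 6.7385.
E[X²] = 0.32·112.85 + 0.25·7.27 + 0.2·97.8033 + 0.23·32 = 64.8502.
Var(X) = E[X²] − (E[X])² = 64.8502 − 45.4074 = 19.4428.
SD(X) = √19.4428 = 4.4094.

4.4094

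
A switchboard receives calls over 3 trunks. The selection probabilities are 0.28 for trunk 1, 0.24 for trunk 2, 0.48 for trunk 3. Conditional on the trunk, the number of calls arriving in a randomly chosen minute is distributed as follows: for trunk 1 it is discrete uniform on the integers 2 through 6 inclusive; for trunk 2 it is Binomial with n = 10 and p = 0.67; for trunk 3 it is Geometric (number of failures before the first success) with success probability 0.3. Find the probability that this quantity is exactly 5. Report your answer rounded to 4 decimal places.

Conditional on each trunk, P(X = 5): 1: 0.2; 2: 0.133151; 3: 0.050421.
By total probability, P(X = 5) = 0.28·0.2 + 0.24·0.133151 + 0.48·0.050421 = 0.112158.

0.1122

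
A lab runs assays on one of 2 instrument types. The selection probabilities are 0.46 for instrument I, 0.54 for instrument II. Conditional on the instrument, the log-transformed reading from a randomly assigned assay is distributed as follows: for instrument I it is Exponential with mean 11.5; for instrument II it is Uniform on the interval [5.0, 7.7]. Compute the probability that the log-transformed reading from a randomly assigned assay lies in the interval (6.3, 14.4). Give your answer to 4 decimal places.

0.4145

Conditional on each instrument, P(6.3 < X < 14.4): I: 0.292323; II: 0.518519.
By total probability, P(6.3 < X < 14.4) = 0.46·0.292323 + 0.54·0.518519 = 0.414468.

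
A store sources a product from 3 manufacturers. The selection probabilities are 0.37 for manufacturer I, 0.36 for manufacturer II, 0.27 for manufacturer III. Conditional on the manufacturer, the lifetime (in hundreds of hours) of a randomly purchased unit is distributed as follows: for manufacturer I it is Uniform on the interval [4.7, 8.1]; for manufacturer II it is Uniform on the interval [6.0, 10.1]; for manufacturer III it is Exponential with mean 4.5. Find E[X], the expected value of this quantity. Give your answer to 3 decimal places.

Component means — I: 6.4; II: 8.05; III: 4.5.
E[X] = 0.37·6.4 + 0.36·8.05 + 0.27·4.5 = 6.481.

6.481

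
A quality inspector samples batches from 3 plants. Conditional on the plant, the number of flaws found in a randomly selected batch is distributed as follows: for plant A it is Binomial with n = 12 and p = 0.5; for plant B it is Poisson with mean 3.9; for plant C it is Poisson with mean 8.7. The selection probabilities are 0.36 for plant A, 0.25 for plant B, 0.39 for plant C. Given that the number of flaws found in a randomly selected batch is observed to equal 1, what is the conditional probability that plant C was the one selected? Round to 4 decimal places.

Likelihoods P(X=1 | ·): A: 0.00292969; B: 0.0789435; C: 0.0014493.
Posterior ∝ prior × likelihood. Numerator for C: 0.39·0.0014493 = 0.000565226.
Normalizing constant: 0.36·0.00292969 + 0.25·0.0789435 + 0.39·0.0014493 = 0.0213558.
P(C | observation) = 0.000565226 / 0.0213558 = 0.0264671.

0.0265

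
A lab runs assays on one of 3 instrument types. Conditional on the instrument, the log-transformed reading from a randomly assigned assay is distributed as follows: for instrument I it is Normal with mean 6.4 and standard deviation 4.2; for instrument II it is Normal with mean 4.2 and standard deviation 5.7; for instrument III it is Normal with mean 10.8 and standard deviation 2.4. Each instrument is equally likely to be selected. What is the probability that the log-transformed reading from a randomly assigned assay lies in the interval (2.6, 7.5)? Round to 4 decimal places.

0.2780

Conditional on each instrument, P(2.6 < X < 7.5): I: 0.420507; II: 0.329218; III: 0.0842488.
By total probability, P(2.6 < X < 7.5) = 0.333333·0.420507 + 0.333333·0.329218 + 0.333333·0.0842488 = 0.277991.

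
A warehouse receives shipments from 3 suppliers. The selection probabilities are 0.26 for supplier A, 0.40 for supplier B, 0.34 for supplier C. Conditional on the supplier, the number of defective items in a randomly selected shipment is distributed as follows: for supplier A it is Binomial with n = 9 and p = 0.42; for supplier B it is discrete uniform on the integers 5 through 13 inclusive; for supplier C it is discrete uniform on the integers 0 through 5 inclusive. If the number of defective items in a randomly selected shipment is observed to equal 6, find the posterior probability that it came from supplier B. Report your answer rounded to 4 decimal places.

0.6552

Likelihoods P(X=6 | ·): A: 0.089962; B: 0.111111; C: 0.
Posterior ∝ prior × likelihood. Numerator for B: 0.4·0.111111 = 0.0444444.
Normalizing constant: 0.26·0.089962 + 0.4·0.111111 + 0.34·0 = 0.0678346.
P(B | observation) = 0.0444444 / 0.0678346 = 0.655189.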